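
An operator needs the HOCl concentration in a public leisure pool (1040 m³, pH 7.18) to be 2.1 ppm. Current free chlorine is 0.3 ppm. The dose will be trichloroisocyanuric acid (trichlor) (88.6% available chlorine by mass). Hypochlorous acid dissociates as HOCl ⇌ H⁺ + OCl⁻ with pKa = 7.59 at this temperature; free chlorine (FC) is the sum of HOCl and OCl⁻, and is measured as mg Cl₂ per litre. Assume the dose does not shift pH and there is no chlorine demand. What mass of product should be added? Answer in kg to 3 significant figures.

Volume: 1040 m³ = 1,040,000 L.
[OCl⁻]/[HOCl] = 10^(pH − pKa) = 10^(7.18 − 7.59) = 0.389; fraction as HOCl = 1/(1 + 0.389) = 0.7199.
Free chlorine required for 2.1 ppm HOCl: 2.1 / 0.7199 = 2.917 ppm.
FC to add: 2.917 − 0.3 = 2.617 mg/L as Cl₂.
Cl₂ equivalent: 2.617 mg/L × 1,040,000 L = 2722 g.
Product at 88.6% available Cl: 2722 / 0.886 = 3072 g.

3.07 kg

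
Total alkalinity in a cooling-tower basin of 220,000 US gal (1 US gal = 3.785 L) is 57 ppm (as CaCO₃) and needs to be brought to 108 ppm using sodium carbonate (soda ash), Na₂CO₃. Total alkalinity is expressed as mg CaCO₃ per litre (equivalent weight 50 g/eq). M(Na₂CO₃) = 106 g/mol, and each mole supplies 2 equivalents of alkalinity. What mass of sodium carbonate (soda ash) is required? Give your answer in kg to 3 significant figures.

45.0 kg

Volume: 220,000 US gal × 3.785 L/gal = 832,700 L.
Alkalinity to add: (108 − 57) = 51 mg/L as CaCO₃ × 832,700 L = 42,470 g as CaCO₃.
Equivalents: 42,470 g ÷ 50 g/eq = 849.4 eq.
Each mole of Na₂CO₃ supplies 2 eq, so 849.4 / 2 = 424.7 mol.
Mass: 424.7 mol × 106 g/mol = 45,020 g.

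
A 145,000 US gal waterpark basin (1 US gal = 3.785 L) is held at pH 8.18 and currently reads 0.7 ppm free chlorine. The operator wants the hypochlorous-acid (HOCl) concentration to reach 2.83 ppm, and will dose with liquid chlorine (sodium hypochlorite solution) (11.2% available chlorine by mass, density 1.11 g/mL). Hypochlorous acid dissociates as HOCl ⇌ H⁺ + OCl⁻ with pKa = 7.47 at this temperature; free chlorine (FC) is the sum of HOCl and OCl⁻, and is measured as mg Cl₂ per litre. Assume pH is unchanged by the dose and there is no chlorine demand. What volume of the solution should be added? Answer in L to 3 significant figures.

Volume: 145,000 US gal × 3.785 L/gal = 548,825 L.
[OCl⁻]/[HOCl] = 10^(pH − pKa) = 10^(8.18 − 7.47) = 5.129; fraction as HOCl = 1/(1 + 5.129) = 0.1632.
Free chlorine required for 2.83 ppm HOCl: 2.83 / 0.1632 = 17.34 ppm.
FC to add: 17.34 − 0.7 = 16.64 mg/L as Cl₂.
Cl₂ equivalent: 16.64 mg/L × 548,825 L = 9135 g.
Product at 11.2% available Cl: 9135 / 0.112 = 81,560 g.
Volume: 81,560 g ÷ 1.11 g/mL = 73,480 mL.

73.5 L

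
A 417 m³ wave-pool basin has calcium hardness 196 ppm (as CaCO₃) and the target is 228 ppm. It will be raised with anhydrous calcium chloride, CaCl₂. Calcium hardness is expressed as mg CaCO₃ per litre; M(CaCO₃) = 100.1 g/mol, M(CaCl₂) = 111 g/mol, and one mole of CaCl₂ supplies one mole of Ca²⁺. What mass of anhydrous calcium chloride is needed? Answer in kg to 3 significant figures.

Volume: 417 m³ = 417,000 L.
Hardness to add: (228 − 196) = 32 mg/L as CaCO₃ × 417,000 L = 13,340 g as CaCO₃.
Moles of Ca²⁺ (1 mol Ca²⁺ ≡ 1 mol CaCO₃): 13,340 / 100.1 g/mol = 133.3 mol.
Mass of CaCl₂: 133.3 × 111 = 14,800 g.

14.8 kg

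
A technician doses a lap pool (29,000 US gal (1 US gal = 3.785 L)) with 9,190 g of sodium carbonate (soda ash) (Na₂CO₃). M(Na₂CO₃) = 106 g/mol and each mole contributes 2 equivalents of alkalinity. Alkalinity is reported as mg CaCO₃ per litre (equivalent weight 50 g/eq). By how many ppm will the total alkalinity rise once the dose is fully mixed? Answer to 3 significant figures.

Volume: 29,000 US gal × 3.785 L/gal = 109,765 L.
Moles of Na₂CO₃: 9,190 g ÷ 106 g/mol = 86.7 mol → 173.4 eq of alkalinity.
As CaCO₃: 173.4 eq × 50 g/eq = 8670 g.
Rise: 8670 g / 109,765 L × 1000 = 78.99 mg/L.

79.0 ppm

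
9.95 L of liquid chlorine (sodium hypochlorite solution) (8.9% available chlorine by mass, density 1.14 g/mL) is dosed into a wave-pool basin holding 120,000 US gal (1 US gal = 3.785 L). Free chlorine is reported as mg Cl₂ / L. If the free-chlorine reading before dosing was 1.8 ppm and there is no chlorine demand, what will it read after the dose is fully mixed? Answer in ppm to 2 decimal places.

Volume: 120,000 US gal × 3.785 L/gal = 454,200 L.
Mass of solution: 9.95 L × 1000 mL/L × 1.14 g/mL = 11,340 g.
Available chlorine delivered: 11,340 g × 0.089 = 1010 g as Cl₂.
Concentration rise: 1010 g / 454,200 L = 2.223 mg/L = 2.22 ppm.
Final FC: 1.8 + 2.22 = 4.02 ppm.

4.02 ppm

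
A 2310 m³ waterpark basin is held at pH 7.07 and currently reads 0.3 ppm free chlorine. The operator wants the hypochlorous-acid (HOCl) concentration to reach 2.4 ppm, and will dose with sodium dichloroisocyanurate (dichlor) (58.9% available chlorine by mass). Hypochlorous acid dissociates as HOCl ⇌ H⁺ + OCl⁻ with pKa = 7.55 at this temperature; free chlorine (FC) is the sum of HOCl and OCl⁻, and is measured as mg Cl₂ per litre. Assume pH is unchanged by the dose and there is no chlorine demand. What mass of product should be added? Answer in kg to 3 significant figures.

Volume: 2310 m³ = 2,310,000 L.
[OCl⁻]/[HOCl] = 10^(pH − pKa) = 10^(7.07 − 7.55) = 0.3311; fraction as HOCl = 1/(1 + 0.3311) = 0.7512.
Free chlorine required for 2.4 ppm HOCl: 2.4 / 0.7512 = 3.195 ppm.
FC to add: 3.195 − 0.3 = 2.895 mg/L as Cl₂.
Cl₂ equivalent: 2.895 mg/L × 2,310,000 L = 6687 g.
Product at 58.9% available Cl: 6687 / 0.589 = 11,350 g.

11.4 kg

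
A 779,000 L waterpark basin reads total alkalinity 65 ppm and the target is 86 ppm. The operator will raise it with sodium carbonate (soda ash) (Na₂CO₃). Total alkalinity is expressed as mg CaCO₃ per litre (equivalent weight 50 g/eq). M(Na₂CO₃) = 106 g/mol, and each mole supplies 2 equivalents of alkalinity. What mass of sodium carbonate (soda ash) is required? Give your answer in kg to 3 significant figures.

17.3 kg

Alkalinity to add: (86 − 65) = 21 mg/L as CaCO₃ × 779,000 L = 16,360 g as CaCO₃.
Equivalents: 16,360 g ÷ 50 g/eq = 327.2 eq.
Each mole of Na₂CO₃ supplies 2 eq, so 327.2 / 2 = 163.6 mol.
Mass: 163.6 mol × 106 g/mol = 17,340 g.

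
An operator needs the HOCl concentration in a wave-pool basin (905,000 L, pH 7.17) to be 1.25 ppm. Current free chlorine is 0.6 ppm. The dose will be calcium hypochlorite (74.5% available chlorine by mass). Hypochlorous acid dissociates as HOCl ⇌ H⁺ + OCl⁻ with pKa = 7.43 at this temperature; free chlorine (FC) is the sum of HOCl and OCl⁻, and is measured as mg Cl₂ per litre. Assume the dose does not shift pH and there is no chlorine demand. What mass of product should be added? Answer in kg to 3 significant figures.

1.62 kg

[OCl⁻]/[HOCl] = 10^(pH − pKa) = 10^(7.17 − 7.43) = 0.5495; fraction as HOCl = 1/(1 + 0.5495) = 0.6454.
Free chlorine required for 1.25 ppm HOCl: 1.25 / 0.6454 = 1.937 ppm.
FC to add: 1.937 − 0.6 = 1.337 mg/L as Cl₂.
Cl₂ equivalent: 1.337 mg/L × 905,000 L = 1210 g.
Product at 74.5% available Cl: 1210 / 0.745 = 1624 g.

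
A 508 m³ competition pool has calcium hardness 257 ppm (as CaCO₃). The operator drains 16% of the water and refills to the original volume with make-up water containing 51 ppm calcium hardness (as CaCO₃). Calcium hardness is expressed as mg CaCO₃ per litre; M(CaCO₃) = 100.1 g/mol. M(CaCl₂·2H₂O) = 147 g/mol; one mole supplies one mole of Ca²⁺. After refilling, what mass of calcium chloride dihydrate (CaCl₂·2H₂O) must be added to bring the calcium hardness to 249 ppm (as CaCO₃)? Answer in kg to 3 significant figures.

18.6 kg

Volume: 508 m³ = 508,000 L.
After draining 16% and refilling: 257 × 0.84 + 51 × 0.16 = 224.04 ppm.
Deficit to target: 249 − 224.04 = 24.96 mg/L.
As CaCO₃: 24.96 mg/L × 508,000 L = 12,680 g; ÷ 100.1 = 126.7 mol Ca²⁺.
Mass: 126.7 × 147 = 18,620 g.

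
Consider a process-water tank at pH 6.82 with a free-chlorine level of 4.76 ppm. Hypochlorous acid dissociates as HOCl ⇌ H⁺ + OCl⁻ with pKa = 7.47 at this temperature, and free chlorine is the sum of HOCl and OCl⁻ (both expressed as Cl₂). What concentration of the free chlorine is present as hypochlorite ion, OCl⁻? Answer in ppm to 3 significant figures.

0.871 ppm

[OCl⁻]/[HOCl] = 10^(pH − pKa) = 10^(6.82 − 7.47) = 10^-0.65 = 0.2239.
Fraction as HOCl = 1 / (1 + 0.2239) = 0.8171.
OCl⁻ = (1 − 0.8171) × 4.76 ppm = 0.8707 ppm.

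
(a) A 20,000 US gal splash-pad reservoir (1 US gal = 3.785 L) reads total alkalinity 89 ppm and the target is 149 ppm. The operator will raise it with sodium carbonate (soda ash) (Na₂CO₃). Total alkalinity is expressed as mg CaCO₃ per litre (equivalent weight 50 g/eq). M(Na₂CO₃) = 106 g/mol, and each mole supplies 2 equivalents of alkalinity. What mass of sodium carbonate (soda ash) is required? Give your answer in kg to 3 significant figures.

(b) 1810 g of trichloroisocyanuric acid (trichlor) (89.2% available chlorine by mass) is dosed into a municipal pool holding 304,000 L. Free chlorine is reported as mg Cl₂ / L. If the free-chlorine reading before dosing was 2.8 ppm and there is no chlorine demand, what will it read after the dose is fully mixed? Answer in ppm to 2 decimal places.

(a) Volume: 20,000 US gal × 3.785 L/gal = 75,700 L.
(a) Alkalinity to add: (149 − 89) = 60 mg/L as CaCO₃ × 75,700 L = 4542 g as CaCO₃.
(a) Equivalents: 4542 g ÷ 50 g/eq = 90.84 eq.
(a) Each mole of Na₂CO₃ supplies 2 eq, so 90.84 / 2 = 45.42 mol.
(a) Mass: 45.42 mol × 106 g/mol = 4815 g.

(b) Available chlorine delivered: 1810 g × 0.892 = 1615 g as Cl₂.
(b) Concentration rise: 1615 g / 304,000 L = 5.311 mg/L = 5.31 ppm.
(b) Final FC: 2.8 + 5.31 = 8.11 ppm.

(a) 4.81 kg; (b) 8.11 ppm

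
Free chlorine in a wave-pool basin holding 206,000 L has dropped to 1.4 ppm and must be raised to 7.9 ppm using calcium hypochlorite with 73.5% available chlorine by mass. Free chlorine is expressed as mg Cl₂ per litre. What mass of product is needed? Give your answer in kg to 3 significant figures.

Chlorine deficit: 7.9 − 1.4 = 6.5 ppm = 6.5 mg/L as Cl₂.
Cl₂ equivalent needed: 6.5 mg/L × 206,000 L = 1,339,000 mg = 1339 g.
Product at 73.5% available chlorine: 1339 / 0.735 = 1822 g.

1.82 kg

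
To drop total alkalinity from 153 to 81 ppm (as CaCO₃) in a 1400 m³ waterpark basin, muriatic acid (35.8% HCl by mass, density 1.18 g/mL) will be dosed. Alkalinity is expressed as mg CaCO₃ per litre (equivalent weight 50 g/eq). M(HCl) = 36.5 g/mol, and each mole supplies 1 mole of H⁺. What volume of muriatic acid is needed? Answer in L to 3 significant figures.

Volume: 1400 m³ = 1,400,000 L.
Alkalinity to neutralize: (153 − 81) = 72 mg/L as CaCO₃ × 1,400,000 L = 100,800 g as CaCO₃.
Equivalents of H⁺ required: 100,800 ÷ 50 g/eq = 2016 eq = 2016 mol HCl.
Mass of HCl: 2016 × 36.5 = 73,580 g.
Mass of 35.8% solution: 73,580 / 0.358 = 205,500 g.
Volume: 205,500 g ÷ 1.18 g/mL = 174,200 mL.

174 L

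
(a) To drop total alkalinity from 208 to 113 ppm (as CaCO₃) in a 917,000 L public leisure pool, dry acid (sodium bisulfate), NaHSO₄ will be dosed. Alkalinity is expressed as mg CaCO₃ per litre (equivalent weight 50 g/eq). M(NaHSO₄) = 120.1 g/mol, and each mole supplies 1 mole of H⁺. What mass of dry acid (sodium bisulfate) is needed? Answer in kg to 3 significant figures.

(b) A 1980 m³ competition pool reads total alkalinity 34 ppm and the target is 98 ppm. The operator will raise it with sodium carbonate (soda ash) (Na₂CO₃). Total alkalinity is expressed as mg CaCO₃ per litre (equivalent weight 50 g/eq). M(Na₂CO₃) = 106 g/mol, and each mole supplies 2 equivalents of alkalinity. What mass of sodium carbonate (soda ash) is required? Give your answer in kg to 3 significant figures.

(a) 209 kg; (b) 134 kg

(a) Alkalinity to neutralize: (208 − 113) = 95 mg/L as CaCO₃ × 917,000 L = 87,120 g as CaCO₃.
(a) Equivalents of H⁺ required: 87,120 ÷ 50 g/eq = 1742 eq = 1742 mol NaHSO₄.
(a) Mass of NaHSO₄: 1742 × 120.1 = 209,300 g.

(b) Volume: 1980 m³ = 1,980,000 L.
(b) Alkalinity to add: (98 − 34) = 64 mg/L as CaCO₃ × 1,980,000 L = 126,700 g as CaCO₃.
(b) Equivalents: 126,700 g ÷ 50 g/eq = 2534 eq.
(b) Each mole of Na₂CO₃ supplies 2 eq, so 2534 / 2 = 1267 mol.
(b) Mass: 1267 mol × 106 g/mol = 134,300 g.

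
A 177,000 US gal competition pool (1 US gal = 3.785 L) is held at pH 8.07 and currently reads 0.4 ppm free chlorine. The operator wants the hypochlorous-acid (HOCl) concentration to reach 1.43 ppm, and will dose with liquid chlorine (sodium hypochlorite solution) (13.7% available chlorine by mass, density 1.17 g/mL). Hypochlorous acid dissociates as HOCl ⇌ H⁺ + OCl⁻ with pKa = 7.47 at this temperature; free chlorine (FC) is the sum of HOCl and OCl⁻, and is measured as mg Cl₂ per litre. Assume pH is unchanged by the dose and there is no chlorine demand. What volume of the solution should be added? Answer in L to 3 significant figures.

Volume: 177,000 US gal × 3.785 L/gal = 669,945 L.
[OCl⁻]/[HOCl] = 10^(pH − pKa) = 10^(8.07 − 7.47) = 3.981; fraction as HOCl = 1/(1 + 3.981) = 0.2008.
Free chlorine required for 1.43 ppm HOCl: 1.43 / 0.2008 = 7.123 ppm.
FC to add: 7.123 − 0.4 = 6.723 mg/L as Cl₂.
Cl₂ equivalent: 6.723 mg/L × 669,945 L = 4504 g.
Product at 13.7% available Cl: 4504 / 0.137 = 32,880 g.
Volume: 32,880 g ÷ 1.17 g/mL = 28,100 mL.

28.1 L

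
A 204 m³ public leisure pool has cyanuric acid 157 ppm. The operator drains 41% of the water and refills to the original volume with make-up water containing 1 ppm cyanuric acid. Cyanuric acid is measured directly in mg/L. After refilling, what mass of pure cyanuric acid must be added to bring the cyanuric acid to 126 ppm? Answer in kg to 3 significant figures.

6.72 kg

Volume: 204 m³ = 204,000 L.
After draining 41% and refilling: 157 × 0.59 + 1 × 0.41 = 93.04 ppm.
Deficit to target: 126 − 93.04 = 32.96 mg/L.
Mass: 32.96 mg/L × 204,000 L = 6724 g cyanuric acid.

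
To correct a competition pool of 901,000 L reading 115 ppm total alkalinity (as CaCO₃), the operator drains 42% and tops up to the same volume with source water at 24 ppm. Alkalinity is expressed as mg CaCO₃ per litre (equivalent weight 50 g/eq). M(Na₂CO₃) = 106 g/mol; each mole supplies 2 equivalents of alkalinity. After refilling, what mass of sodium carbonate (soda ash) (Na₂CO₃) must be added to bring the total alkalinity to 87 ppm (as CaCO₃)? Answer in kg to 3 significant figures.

9.76 kg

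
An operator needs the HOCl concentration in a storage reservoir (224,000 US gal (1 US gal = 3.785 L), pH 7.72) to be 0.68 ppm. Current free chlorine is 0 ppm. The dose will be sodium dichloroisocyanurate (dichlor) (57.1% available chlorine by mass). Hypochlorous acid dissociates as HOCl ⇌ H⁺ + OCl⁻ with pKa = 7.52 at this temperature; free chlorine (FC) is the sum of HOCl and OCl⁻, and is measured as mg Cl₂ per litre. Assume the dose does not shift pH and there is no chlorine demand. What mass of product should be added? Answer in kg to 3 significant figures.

Volume: 224,000 US gal × 3.785 L/gal = 847,840 L.
[OCl⁻]/[HOCl] = 10^(pH − pKa) = 10^(7.72 − 7.52) = 1.585; fraction as HOCl = 1/(1 + 1.585) = 0.3869.
Free chlorine required for 0.68 ppm HOCl: 0.68 / 0.3869 = 1.758 ppm.
FC to add: 1.758 − 0 = 1.758 mg/L as Cl₂.
Cl₂ equivalent: 1.758 mg/L × 847,840 L = 1490 g.
Product at 57.1% available Cl: 1490 / 0.571 = 2610 g.

2.61 kg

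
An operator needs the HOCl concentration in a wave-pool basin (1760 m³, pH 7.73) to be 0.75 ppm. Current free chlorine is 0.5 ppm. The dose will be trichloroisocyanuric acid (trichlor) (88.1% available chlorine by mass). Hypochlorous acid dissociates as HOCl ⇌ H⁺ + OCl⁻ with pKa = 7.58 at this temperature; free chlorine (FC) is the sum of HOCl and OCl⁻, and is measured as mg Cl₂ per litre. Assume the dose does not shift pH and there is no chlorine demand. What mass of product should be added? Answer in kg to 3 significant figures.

Volume: 1760 m³ = 1,760,000 L.
[OCl⁻]/[HOCl] = 10^(pH − pKa) = 10^(7.73 − 7.58) = 1.413; fraction as HOCl = 1/(1 + 1.413) = 0.4145.
Free chlorine required for 0.75 ppm HOCl: 0.75 / 0.4145 = 1.809 ppm.
FC to add: 1.809 − 0.5 = 1.309 mg/L as Cl₂.
Cl₂ equivalent: 1.309 mg/L × 1,760,000 L = 2305 g.
Product at 88.1% available Cl: 2305 / 0.881 = 2616 g.

2.62 kg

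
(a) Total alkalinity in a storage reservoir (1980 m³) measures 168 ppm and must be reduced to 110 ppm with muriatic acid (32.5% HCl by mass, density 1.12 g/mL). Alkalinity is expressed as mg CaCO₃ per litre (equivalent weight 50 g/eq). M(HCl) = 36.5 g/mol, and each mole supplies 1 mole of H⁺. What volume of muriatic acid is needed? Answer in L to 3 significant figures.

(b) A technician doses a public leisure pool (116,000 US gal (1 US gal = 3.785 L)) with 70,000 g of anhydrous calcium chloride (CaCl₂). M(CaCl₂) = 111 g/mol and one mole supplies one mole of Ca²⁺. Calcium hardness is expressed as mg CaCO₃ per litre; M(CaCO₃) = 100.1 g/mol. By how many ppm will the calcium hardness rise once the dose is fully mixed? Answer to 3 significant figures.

(a) 230 L; (b) 144 ppm

(a) Volume: 1980 m³ = 1,980,000 L.
(a) Alkalinity to neutralize: (168 − 110) = 58 mg/L as CaCO₃ × 1,980,000 L = 114,800 g as CaCO₃.
(a) Equivalents of H⁺ required: 114,800 ÷ 50 g/eq = 2297 eq = 2297 mol HCl.
(a) Mass of HCl: 2297 × 36.5 = 83,830 g.
(a) Mass of 32.5% solution: 83,830 / 0.325 = 257,900 g.
(a) Volume: 257,900 g ÷ 1.12 g/mL = 230,300 mL.

(b) Volume: 116,000 US gal × 3.785 L/gal = 439,060 L.
(b) Moles of Ca²⁺: 70,000 g ÷ 111 g/mol = 630.6 mol.
(b) As CaCO₃: 630.6 mol × 100.1 g/mol = 63,130 g.
(b) Rise: 63,130 g / 439,060 L × 1000 = 143.8 mg/L.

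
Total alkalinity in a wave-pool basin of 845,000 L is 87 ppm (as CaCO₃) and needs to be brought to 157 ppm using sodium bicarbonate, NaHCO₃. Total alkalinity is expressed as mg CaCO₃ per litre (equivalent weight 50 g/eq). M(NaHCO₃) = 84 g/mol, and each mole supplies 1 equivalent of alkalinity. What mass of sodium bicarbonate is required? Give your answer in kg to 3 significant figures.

Alkalinity to add: (157 − 87) = 70 mg/L as CaCO₃ × 845,000 L = 59,150 g as CaCO₃.
Equivalents: 59,150 g ÷ 50 g/eq = 1183 eq.
NaHCO₃ supplies 1 eq per mole → 1183 mol.
Mass: 1183 mol × 84 g/mol = 99,370 g.

99.4 kg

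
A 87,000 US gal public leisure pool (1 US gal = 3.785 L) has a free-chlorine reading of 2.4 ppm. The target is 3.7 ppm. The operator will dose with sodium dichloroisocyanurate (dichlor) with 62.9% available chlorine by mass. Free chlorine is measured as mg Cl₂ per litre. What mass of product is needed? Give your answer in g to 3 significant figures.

681 g

Volume: 87,000 US gal × 3.785 L/gal = 329,295 L.
Chlorine deficit: 3.7 − 2.4 = 1.3 ppm = 1.3 mg/L as Cl₂.
Cl₂ equivalent needed: 1.3 mg/L × 329,295 L = 428,100 mg = 428.1 g.
Product at 62.9% available chlorine: 428.1 / 0.629 = 680.6 g.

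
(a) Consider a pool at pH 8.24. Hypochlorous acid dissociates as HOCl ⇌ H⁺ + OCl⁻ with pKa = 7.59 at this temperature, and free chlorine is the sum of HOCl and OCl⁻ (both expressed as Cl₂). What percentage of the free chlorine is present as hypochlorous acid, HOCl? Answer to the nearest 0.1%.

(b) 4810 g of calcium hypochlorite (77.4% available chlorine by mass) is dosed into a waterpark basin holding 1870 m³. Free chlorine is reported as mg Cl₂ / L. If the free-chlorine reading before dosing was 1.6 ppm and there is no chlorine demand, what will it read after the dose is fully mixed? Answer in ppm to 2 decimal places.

(a) 18.3%; (b) 3.59 ppm

(a) [OCl⁻]/[HOCl] = 10^(pH − pKa) = 10^(8.24 − 7.59) = 10^0.65 = 4.467.
(a) Fraction as HOCl = 1 / (1 + 4.467) = 0.1829.

(b) Volume: 1870 m³ = 1,870,000 L.
(b) Available chlorine delivered: 4810 g × 0.774 = 3723 g as Cl₂.
(b) Concentration rise: 3723 g / 1,870,000 L = 1.991 mg/L = 1.99 ppm.
(b) Final FC: 1.6 + 1.99 = 3.59 ppm.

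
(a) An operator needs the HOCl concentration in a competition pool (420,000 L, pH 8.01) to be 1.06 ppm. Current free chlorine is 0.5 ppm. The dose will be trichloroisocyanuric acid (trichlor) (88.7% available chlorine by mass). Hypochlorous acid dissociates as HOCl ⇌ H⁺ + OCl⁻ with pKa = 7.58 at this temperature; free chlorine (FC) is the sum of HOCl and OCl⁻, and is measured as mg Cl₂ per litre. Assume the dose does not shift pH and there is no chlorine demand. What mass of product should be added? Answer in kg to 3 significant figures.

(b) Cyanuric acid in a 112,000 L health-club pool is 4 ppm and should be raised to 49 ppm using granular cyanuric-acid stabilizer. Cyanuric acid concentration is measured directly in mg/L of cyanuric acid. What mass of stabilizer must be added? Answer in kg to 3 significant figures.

(a) 1.62 kg; (b) 5.04 kg

(a) [OCl⁻]/[HOCl] = 10^(pH − pKa) = 10^(8.01 − 7.58) = 2.692; fraction as HOCl = 1/(1 + 2.692) = 0.2709.
(a) Free chlorine required for 1.06 ppm HOCl: 1.06 / 0.2709 = 3.913 ppm.
(a) FC to add: 3.913 − 0.5 = 3.413 mg/L as Cl₂.
(a) Cl₂ equivalent: 3.413 mg/L × 420,000 L = 1433 g.
(a) Product at 88.7% available Cl: 1433 / 0.887 = 1616 g.

(b) CYA to add: (49 − 4) = 45 mg/L × 112,000 L = 5040 g cyanuric acid.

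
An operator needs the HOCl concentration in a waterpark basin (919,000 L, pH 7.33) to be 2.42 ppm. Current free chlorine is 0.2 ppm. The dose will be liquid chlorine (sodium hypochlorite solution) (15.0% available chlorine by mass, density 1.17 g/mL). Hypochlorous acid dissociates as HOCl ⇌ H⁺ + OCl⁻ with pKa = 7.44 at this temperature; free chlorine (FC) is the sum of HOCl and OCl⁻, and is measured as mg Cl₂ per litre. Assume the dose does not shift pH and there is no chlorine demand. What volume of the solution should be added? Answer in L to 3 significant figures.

[OCl⁻]/[HOCl] = 10^(pH − pKa) = 10^(7.33 − 7.44) = 0.7762; fraction as HOCl = 1/(1 + 0.7762) = 0.563.
Free chlorine required for 2.42 ppm HOCl: 2.42 / 0.563 = 4.299 ppm.
FC to add: 4.299 − 0.2 = 4.099 mg/L as Cl₂.
Cl₂ equivalent: 4.099 mg/L × 919,000 L = 3767 g.
Product at 15.0% available Cl: 3767 / 0.15 = 25,110 g.
Volume: 25,110 g ÷ 1.17 g/mL = 21,460 mL.

21.5 L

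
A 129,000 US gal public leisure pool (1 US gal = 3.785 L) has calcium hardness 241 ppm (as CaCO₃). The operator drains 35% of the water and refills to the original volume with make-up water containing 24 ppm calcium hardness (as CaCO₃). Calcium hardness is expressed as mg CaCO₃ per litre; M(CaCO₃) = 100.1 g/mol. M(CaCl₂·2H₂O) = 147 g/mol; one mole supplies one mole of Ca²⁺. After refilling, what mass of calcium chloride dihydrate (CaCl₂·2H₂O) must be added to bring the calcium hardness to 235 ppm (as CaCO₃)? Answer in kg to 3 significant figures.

Volume: 129,000 US gal × 3.785 L/gal = 488,265 L.
After draining 35% and refilling: 241 × 0.65 + 24 × 0.35 = 165.05 ppm.
Deficit to target: 235 − 165.05 = 69.95 mg/L.
As CaCO₃: 69.95 mg/L × 488,265 L = 34,150 g; ÷ 100.1 = 341.2 mol Ca²⁺.
Mass: 341.2 × 147 = 50,160 g.

50.2 kg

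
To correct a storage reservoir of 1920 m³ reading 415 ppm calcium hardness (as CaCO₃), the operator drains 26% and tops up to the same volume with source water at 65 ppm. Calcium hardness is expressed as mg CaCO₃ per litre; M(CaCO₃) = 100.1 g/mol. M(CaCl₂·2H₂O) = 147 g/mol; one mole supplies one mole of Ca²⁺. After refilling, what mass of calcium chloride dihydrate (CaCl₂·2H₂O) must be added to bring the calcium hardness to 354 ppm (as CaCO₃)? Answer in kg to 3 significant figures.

Volume: 1920 m³ = 1,920,000 L.
After draining 26% and refilling: 415 × 0.74 + 65 × 0.26 = 324 ppm.
Deficit to target: 354 − 324 = 30 mg/L.
As CaCO₃: 30 mg/L × 1,920,000 L = 57,600 g; ÷ 100.1 = 575.4 mol Ca²⁺.
Mass: 575.4 × 147 = 84,590 g.

84.6 kg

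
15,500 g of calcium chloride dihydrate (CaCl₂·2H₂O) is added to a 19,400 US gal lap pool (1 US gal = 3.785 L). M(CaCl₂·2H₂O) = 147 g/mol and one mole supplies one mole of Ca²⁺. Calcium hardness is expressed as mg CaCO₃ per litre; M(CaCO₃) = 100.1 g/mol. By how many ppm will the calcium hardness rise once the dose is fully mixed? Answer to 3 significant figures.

Volume: 19,400 US gal × 3.785 L/gal = 73,429 L.
Moles of Ca²⁺: 15,500 g ÷ 147 g/mol = 105.4 mol.
As CaCO₃: 105.4 mol × 100.1 g/mol = 10,550 g.
Rise: 10,550 g / 73,429 L × 1000 = 143.7 mg/L.

144 ppm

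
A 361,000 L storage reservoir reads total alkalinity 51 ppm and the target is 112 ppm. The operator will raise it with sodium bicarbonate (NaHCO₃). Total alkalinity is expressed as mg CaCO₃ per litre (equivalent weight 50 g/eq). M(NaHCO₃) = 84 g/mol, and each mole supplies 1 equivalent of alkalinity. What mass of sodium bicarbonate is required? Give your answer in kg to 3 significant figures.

Alkalinity to add: (112 − 51) = 61 mg/L as CaCO₃ × 361,000 L = 22,020 g as CaCO₃.
Equivalents: 22,020 g ÷ 50 g/eq = 440.4 eq.
NaHCO₃ supplies 1 eq per mole → 440.4 mol.
Mass: 440.4 mol × 84 g/mol = 37,000 g.

37.0 kg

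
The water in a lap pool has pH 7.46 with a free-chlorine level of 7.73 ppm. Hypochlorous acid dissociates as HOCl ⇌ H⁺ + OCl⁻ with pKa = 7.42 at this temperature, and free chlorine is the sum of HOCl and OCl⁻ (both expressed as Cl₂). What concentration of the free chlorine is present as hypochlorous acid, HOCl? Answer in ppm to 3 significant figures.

3.69 ppm

[OCl⁻]/[HOCl] = 10^(pH − pKa) = 10^(7.46 − 7.42) = 10^0.04 = 1.096.
Fraction as HOCl = 1 / (1 + 1.096) = 0.477.
HOCl = 0.477 × 7.73 ppm = 3.687 ppm.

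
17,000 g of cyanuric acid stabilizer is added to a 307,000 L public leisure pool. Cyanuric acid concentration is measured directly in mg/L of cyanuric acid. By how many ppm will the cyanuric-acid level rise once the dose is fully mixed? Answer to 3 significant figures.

Rise: 17,000 g / 307,000 L × 1000 = 55.37 mg/L.

55.4 ppm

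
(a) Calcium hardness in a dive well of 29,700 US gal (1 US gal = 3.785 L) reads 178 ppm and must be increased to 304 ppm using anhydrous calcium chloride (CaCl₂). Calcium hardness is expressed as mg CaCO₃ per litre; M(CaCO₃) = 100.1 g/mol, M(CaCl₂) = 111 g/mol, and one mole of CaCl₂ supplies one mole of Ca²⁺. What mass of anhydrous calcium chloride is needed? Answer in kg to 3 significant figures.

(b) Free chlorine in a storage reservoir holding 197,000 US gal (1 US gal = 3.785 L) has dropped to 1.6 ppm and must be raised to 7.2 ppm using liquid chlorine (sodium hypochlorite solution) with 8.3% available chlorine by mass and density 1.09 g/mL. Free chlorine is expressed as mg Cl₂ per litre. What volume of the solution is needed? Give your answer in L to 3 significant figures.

(a) 15.7 kg; (b) 46.2 L

(a) Volume: 29,700 US gal × 3.785 L/gal = 112,414 L.
(a) Hardness to add: (304 − 178) = 126 mg/L as CaCO₃ × 112,414 L = 14,160 g as CaCO₃.
(a) Moles of Ca²⁺ (1 mol Ca²⁺ ≡ 1 mol CaCO₃): 14,160 / 100.1 g/mol = 141.5 mol.
(a) Mass of CaCl₂: 141.5 × 111 = 15,710 g.

(b) Volume: 197,000 US gal × 3.785 L/gal = 745,645 L.
(b) Chlorine deficit: 7.2 − 1.6 = 5.6 ppm = 5.6 mg/L as Cl₂.
(b) Cl₂ equivalent needed: 5.6 mg/L × 745,645 L = 4,176,000 mg = 4176 g.
(b) Product at 8.3% available chlorine: 4176 / 0.083 = 50,310 g.
(b) Volume at density 1.09 g/mL: 50,310 g ÷ 1.09 g/mL = 46,150 mL.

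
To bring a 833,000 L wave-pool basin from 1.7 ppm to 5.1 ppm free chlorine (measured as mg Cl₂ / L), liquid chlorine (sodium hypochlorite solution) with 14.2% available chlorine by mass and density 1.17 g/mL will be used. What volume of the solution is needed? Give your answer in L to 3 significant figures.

17.0 L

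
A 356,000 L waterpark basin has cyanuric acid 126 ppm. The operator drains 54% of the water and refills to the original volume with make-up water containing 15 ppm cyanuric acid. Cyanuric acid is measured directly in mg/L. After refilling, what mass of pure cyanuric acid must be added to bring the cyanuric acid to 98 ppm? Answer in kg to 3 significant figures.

11.4 kg

After draining 54% and refilling: 126 × 0.46 + 15 × 0.54 = 66.06 ppm.
Deficit to target: 98 − 66.06 = 31.94 mg/L.
Mass: 31.94 mg/L × 356,000 L = 11,370 g cyanuric acid.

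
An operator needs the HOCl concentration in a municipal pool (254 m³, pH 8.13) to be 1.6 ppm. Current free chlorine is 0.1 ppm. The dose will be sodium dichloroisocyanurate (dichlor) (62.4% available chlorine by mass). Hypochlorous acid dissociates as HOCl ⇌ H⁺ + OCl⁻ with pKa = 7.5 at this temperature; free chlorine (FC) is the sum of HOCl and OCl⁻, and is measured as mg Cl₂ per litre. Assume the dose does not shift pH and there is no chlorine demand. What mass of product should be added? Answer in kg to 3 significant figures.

3.39 kg

Volume: 254 m³ = 254,000 L.
[OCl⁻]/[HOCl] = 10^(pH − pKa) = 10^(8.13 − 7.5) = 4.266; fraction as HOCl = 1/(1 + 4.266) = 0.1899.
Free chlorine required for 1.6 ppm HOCl: 1.6 / 0.1899 = 8.425 ppm.
FC to add: 8.425 − 0.1 = 8.325 mg/L as Cl₂.
Cl₂ equivalent: 8.325 mg/L × 254,000 L = 2115 g.
Product at 62.4% available Cl: 2115 / 0.624 = 3389 g.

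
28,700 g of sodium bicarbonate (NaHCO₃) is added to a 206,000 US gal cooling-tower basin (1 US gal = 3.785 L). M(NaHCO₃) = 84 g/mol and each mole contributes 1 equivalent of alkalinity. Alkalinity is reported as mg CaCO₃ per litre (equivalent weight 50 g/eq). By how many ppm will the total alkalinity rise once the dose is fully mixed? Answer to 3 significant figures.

21.9 ppm

Volume: 206,000 US gal × 3.785 L/gal = 779,710 L.
Moles of NaHCO₃: 28,700 g ÷ 84 g/mol = 341.7 mol → 341.7 eq of alkalinity.
As CaCO₃: 341.7 eq × 50 g/eq = 17,080 g.
Rise: 17,080 g / 779,710 L × 1000 = 21.91 mg/L.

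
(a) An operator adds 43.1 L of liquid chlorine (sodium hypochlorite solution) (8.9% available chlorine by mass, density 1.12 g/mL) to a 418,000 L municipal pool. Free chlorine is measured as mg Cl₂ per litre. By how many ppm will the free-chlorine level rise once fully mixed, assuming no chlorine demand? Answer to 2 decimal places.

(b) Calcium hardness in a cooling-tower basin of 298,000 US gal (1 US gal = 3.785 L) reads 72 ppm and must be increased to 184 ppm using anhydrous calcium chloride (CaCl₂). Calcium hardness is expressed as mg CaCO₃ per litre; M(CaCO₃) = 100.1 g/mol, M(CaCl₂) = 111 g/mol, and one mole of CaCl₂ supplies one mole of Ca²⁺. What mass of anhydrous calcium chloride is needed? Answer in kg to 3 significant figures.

(a) Mass of solution: 43.1 L × 1000 mL/L × 1.12 g/mL = 48,270 g.
(a) Available chlorine delivered: 48,270 g × 0.089 = 4296 g as Cl₂.
(a) Concentration rise: 4296 g / 418,000 L = 10.28 mg/L = 10.28 ppm.

(b) Volume: 298,000 US gal × 3.785 L/gal = 1,127,930 L.
(b) Hardness to add: (184 − 72) = 112 mg/L as CaCO₃ × 1,127,930 L = 126,300 g as CaCO₃.
(b) Moles of Ca²⁺ (1 mol Ca²⁺ ≡ 1 mol CaCO₃): 126,300 / 100.1 g/mol = 1262 mol.
(b) Mass of CaCl₂: 1262 × 111 = 140,100 g.

(a) 10.28 ppm; (b) 140 kg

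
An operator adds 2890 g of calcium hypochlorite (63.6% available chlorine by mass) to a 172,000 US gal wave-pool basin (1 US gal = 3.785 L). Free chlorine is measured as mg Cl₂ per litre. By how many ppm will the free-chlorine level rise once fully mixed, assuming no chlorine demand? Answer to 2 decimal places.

Volume: 172,000 US gal × 3.785 L/gal = 651,020 L.
Available chlorine delivered: 2890 g × 0.636 = 1838 g as Cl₂.
Concentration rise: 1838 g / 651,020 L = 2.823 mg/L = 2.82 ppm.

2.82 ppm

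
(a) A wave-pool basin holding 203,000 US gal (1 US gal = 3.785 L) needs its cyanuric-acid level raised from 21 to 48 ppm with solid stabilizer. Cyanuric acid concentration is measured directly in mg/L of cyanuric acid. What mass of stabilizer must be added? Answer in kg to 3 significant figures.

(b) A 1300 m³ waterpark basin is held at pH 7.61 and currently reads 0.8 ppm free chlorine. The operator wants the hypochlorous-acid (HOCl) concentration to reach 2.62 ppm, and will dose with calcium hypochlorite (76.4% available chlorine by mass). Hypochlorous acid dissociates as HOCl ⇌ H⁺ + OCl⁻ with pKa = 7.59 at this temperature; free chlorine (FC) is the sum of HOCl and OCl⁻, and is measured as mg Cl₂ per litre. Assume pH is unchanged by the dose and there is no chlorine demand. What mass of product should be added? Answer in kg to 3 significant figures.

(a) 20.7 kg; (b) 7.77 kg

(a) Volume: 203,000 US gal × 3.785 L/gal = 768,355 L.
(a) CYA to add: (48 − 21) = 27 mg/L × 768,355 L = 20,750 g cyanuric acid.

(b) Volume: 1300 m³ = 1,300,000 L.
(b) [OCl⁻]/[HOCl] = 10^(pH − pKa) = 10^(7.61 − 7.59) = 1.047; fraction as HOCl = 1/(1 + 1.047) = 0.4885.
(b) Free chlorine required for 2.62 ppm HOCl: 2.62 / 0.4885 = 5.363 ppm.
(b) FC to add: 5.363 − 0.8 = 4.563 mg/L as Cl₂.
(b) Cl₂ equivalent: 4.563 mg/L × 1,300,000 L = 5933 g.
(b) Product at 76.4% available Cl: 5933 / 0.764 = 7765 g.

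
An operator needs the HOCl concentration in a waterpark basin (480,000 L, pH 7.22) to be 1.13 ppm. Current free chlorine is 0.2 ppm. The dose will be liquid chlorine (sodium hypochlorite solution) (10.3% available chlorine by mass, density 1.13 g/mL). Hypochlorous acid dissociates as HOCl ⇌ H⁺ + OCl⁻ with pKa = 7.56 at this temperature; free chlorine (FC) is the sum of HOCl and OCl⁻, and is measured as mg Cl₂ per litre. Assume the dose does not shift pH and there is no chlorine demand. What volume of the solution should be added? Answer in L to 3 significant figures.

5.97 L

[OCl⁻]/[HOCl] = 10^(pH − pKa) = 10^(7.22 − 7.56) = 0.4571; fraction as HOCl = 1/(1 + 0.4571) = 0.6863.
Free chlorine required for 1.13 ppm HOCl: 1.13 / 0.6863 = 1.647 ppm.
FC to add: 1.647 − 0.2 = 1.447 mg/L as Cl₂.
Cl₂ equivalent: 1.447 mg/L × 480,000 L = 694.3 g.
Product at 10.3% available Cl: 694.3 / 0.103 = 6741 g.
Volume: 6741 g ÷ 1.13 g/mL = 5966 mL.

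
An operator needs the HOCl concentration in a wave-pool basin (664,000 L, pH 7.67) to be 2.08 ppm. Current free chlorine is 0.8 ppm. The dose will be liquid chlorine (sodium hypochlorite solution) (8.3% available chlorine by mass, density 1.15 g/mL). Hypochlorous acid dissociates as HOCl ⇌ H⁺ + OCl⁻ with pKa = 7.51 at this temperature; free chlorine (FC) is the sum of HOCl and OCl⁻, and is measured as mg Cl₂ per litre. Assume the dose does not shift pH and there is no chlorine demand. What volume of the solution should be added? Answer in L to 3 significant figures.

[OCl⁻]/[HOCl] = 10^(pH − pKa) = 10^(7.67 − 7.51) = 1.445; fraction as HOCl = 1/(1 + 1.445) = 0.4089.
Free chlorine required for 2.08 ppm HOCl: 2.08 / 0.4089 = 5.087 ppm.
FC to add: 5.087 − 0.8 = 4.287 mg/L as Cl₂.
Cl₂ equivalent: 4.287 mg/L × 664,000 L = 2846 g.
Product at 8.3% available Cl: 2846 / 0.083 = 34,290 g.
Volume: 34,290 g ÷ 1.15 g/mL = 29,820 mL.

29.8 L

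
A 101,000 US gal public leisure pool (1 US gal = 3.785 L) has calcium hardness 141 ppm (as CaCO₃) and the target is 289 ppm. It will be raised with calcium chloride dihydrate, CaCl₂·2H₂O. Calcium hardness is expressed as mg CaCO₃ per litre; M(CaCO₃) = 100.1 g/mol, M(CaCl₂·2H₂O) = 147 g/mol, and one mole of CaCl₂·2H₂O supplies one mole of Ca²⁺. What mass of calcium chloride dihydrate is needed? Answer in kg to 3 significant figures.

83.1 kg

Volume: 101,000 US gal × 3.785 L/gal = 382,285 L.
Hardness to add: (289 − 141) = 148 mg/L as CaCO₃ × 382,285 L = 56,580 g as CaCO₃.
Moles of Ca²⁺ (1 mol Ca²⁺ ≡ 1 mol CaCO₃): 56,580 / 100.1 g/mol = 565.2 mol.
Mass of CaCl₂·2H₂O: 565.2 × 147 = 83,090 g.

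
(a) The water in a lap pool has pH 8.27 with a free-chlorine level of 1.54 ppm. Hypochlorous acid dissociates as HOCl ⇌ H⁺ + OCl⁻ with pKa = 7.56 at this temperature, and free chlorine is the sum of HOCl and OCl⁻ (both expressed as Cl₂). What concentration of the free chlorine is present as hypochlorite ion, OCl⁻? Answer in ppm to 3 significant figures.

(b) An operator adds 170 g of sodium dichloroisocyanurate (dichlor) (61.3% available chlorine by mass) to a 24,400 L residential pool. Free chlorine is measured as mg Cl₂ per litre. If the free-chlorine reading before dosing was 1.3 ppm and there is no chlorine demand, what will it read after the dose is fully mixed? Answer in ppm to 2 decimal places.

(a) 1.29 ppm; (b) 5.57 ppm

(a) [OCl⁻]/[HOCl] = 10^(pH − pKa) = 10^(8.27 − 7.56) = 10^0.71 = 5.129.
(a) Fraction as HOCl = 1 / (1 + 5.129) = 0.1632.
(a) OCl⁻ = (1 − 0.1632) × 1.54 ppm = 1.289 ppm.

(b) Available chlorine delivered: 170 g × 0.613 = 104.2 g as Cl₂.
(b) Concentration rise: 104.2 g / 24,400 L = 4.271 mg/L = 4.27 ppm.
(b) Final FC: 1.3 + 4.27 = 5.57 ppm.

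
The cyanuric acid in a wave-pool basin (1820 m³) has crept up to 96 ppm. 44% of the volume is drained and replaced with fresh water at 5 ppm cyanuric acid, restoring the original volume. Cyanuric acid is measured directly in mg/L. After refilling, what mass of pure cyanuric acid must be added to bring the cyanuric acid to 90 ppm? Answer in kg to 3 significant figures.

Volume: 1820 m³ = 1,820,000 L.
After draining 44% and refilling: 96 × 0.56 + 5 × 0.44 = 55.96 ppm.
Deficit to target: 90 − 55.96 = 34.04 mg/L.
Mass: 34.04 mg/L × 1,820,000 L = 61,950 g cyanuric acid.

62.0 kg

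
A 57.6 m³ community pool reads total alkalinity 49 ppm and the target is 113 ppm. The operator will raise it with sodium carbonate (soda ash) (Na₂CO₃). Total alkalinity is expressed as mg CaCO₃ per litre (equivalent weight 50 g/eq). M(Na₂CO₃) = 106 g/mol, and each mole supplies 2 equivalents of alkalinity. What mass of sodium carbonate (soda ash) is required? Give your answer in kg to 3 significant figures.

3.91 kg

Volume: 57.6 m³ = 57,600 L.
Alkalinity to add: (113 − 49) = 64 mg/L as CaCO₃ × 57,600 L = 3686 g as CaCO₃.
Equivalents: 3686 g ÷ 50 g/eq = 73.73 eq.
Each mole of Na₂CO₃ supplies 2 eq, so 73.73 / 2 = 36.86 mol.
Mass: 36.86 mol × 106 g/mol = 3908 g.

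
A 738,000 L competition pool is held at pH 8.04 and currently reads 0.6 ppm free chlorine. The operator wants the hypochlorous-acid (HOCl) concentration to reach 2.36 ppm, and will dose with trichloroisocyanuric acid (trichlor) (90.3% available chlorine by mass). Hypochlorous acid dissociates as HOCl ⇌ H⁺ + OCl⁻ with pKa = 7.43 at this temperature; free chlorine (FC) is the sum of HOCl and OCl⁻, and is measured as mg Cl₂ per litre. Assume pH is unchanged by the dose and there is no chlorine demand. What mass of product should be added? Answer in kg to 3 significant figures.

[OCl⁻]/[HOCl] = 10^(pH − pKa) = 10^(8.04 − 7.43) = 4.074; fraction as HOCl = 1/(1 + 4.074) = 0.1971.
Free chlorine required for 2.36 ppm HOCl: 2.36 / 0.1971 = 11.97 ppm.
FC to add: 11.97 − 0.6 = 11.37 mg/L as Cl₂.
Cl₂ equivalent: 11.37 mg/L × 738,000 L = 8394 g.
Product at 90.3% available Cl: 8394 / 0.903 = 9296 g.

9.30 kg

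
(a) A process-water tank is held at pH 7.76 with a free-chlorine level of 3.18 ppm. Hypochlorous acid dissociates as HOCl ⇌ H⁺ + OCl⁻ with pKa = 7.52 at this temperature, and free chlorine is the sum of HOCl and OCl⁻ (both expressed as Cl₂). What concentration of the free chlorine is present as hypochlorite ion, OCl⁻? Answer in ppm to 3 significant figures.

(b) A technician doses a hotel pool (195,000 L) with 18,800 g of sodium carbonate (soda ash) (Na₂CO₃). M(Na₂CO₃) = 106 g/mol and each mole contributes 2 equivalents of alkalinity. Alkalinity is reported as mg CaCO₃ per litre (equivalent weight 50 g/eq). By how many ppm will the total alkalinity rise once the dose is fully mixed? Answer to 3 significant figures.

(a) [OCl⁻]/[HOCl] = 10^(pH − pKa) = 10^(7.76 − 7.52) = 10^0.24 = 1.738.
(a) Fraction as HOCl = 1 / (1 + 1.738) = 0.3653.
(a) OCl⁻ = (1 − 0.3653) × 3.18 ppm = 2.018 ppm.

(b) Moles of Na₂CO₃: 18,800 g ÷ 106 g/mol = 177.4 mol → 354.7 eq of alkalinity.
(b) As CaCO₃: 354.7 eq × 50 g/eq = 17,740 g.
(b) Rise: 17,740 g / 195,000 L × 1000 = 90.95 mg/L.

(a) 2.02 ppm; (b) 91.0 ppm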